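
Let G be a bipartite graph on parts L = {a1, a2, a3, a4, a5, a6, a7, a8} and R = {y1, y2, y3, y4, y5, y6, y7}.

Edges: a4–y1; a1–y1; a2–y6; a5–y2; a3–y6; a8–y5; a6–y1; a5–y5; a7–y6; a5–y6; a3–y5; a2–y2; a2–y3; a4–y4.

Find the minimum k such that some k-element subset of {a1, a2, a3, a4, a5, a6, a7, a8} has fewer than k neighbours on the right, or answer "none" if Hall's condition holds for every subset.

2

Take S = {a1, a6}. Its neighbourhood is {y1}, so |N(S)| = 1 < |S| = 2.
No single vertex violates Hall's condition since each has at least one neighbour, so 2 is the minimum.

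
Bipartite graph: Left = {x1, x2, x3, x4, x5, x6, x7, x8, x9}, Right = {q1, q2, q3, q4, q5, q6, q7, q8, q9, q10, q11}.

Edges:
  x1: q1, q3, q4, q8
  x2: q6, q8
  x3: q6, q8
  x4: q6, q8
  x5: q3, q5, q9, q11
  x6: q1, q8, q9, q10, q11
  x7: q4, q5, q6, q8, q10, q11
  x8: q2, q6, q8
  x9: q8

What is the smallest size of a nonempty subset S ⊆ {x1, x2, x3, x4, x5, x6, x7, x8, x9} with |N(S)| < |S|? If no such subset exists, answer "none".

Take S = {x2, x3, x4}. Its neighbourhood is {q6, q8}, so |N(S)| = 2 < |S| = 3.
Every subset of size less than 3 has at least as many neighbours as members, so 3 is the minimum.

3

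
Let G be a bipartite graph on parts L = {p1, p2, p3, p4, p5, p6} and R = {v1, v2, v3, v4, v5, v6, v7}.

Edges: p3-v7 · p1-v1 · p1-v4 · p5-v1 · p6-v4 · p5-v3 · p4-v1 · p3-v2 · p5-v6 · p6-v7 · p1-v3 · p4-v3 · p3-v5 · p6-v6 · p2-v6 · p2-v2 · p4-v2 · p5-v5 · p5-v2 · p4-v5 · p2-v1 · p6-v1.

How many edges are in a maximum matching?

For example, pair p1-v4, p2-v1, p3-v7, p4-v2, p5-v3, p6-v6.
All 6 left vertices are matched, so no larger matching exists.

6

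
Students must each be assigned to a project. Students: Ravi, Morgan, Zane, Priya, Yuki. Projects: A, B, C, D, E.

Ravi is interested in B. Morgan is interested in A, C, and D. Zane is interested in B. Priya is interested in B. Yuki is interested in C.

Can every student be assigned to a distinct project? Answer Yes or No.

No

The set {Ravi, Zane, Priya} has only 1 neighbour ({B}), so by Hall's theorem at most 3 of the 5 students can be matched.
Hence no matching covers every student.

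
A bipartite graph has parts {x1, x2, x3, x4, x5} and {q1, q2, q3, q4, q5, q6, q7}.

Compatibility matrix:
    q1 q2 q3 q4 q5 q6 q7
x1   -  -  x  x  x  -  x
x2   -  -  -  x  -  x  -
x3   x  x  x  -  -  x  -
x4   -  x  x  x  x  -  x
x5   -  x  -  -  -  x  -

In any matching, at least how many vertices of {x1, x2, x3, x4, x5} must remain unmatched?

For example, pair x1–q5, x2–q4, x3–q6, x4–q7, x5–q2.
All 5 left vertices are matched, so no larger matching exists.
That matches 5 of the 5, leaving 0 unmatched; no matching can do better.

0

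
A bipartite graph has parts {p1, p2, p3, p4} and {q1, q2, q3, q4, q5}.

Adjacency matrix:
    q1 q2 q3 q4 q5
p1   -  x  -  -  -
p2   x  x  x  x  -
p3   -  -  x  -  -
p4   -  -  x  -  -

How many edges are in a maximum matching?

For example, pair p1–q2, p2–q4, p3–q3.
The set {p3, p4} has only 1 neighbour ({q3}), so by Hall's theorem at most 3 of the 4 left vertices can be matched.

3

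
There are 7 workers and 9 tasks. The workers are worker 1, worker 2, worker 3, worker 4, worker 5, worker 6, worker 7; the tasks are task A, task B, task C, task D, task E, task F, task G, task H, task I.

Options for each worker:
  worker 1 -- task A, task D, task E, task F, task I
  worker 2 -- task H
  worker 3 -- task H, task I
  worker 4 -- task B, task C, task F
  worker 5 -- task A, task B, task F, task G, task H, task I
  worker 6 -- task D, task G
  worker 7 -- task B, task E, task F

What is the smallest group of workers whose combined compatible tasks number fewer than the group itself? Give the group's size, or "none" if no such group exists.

A matching saturating every worker exists, for instance worker 1→task F, worker 2→task H, worker 3→task I, worker 4→task B, worker 5→task A, worker 6→task D, worker 7→task E.
By Hall's marriage theorem, this means |N(S)| ≥ |S| for every subset S, so no violating subset exists.

none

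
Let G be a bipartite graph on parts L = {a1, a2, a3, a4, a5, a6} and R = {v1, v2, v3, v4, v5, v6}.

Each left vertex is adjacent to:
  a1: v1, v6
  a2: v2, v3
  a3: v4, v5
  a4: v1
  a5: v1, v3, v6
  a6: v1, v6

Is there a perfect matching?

No

The set {a1, a4, a6} has only 2 neighbours ({v1, v6}), so by Hall's theorem at most 5 of the 6 left vertices can be matched.
Hence no matching covers every left vertex.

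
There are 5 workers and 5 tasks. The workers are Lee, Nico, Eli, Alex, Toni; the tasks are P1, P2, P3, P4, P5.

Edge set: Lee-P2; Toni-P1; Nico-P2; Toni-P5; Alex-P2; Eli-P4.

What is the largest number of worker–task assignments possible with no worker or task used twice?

3

One maximum matching: Lee-P2, Eli-P4, Toni-P1.
The set {Lee, Nico, Alex} has only 1 neighbour ({P2}), so by Hall's theorem at most 3 of the 5 workers can be matched.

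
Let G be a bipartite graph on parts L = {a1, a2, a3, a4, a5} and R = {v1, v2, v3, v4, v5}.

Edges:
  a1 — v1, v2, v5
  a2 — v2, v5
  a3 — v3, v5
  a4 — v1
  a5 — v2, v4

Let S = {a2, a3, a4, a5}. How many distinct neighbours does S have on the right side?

5

The union of neighbours of {a2, a3, a4, a5} is {v1, v2, v3, v4, v5}, which has 5 elements.
Since |N(S)| = 5 ≥ |S| = 4, Hall's condition holds for this subset.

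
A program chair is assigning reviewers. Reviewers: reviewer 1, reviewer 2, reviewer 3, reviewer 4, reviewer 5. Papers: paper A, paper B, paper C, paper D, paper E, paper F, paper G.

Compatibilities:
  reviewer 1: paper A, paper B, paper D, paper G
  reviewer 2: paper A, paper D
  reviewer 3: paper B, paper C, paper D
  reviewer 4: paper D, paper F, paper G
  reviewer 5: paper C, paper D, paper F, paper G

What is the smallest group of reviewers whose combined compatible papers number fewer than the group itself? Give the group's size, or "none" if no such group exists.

A matching saturating every reviewer exists, for instance reviewer 1→paper G, reviewer 2→paper A, reviewer 3→paper B, reviewer 4→paper F, reviewer 5→paper D.
By Hall's marriage theorem, this means |N(S)| ≥ |S| for every subset S, so no violating subset exists.

none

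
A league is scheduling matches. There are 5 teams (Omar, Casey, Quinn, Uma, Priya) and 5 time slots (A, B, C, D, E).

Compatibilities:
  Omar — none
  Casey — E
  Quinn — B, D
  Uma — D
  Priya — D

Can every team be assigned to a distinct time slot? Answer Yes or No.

The set {Omar, Uma, Priya} has only 1 neighbour ({D}), so by Hall's theorem at most 3 of the 5 teams can be matched.
Hence no matching covers every team.

No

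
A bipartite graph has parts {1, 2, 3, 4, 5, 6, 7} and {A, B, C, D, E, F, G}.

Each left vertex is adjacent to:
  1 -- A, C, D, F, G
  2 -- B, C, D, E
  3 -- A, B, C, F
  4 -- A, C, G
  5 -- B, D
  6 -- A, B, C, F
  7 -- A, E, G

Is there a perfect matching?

Yes

A valid assignment of size 7: 1-A, 2-B, 3-C, 4-G, 5-D, 6-F, 7-E.
All 7 left vertices are covered.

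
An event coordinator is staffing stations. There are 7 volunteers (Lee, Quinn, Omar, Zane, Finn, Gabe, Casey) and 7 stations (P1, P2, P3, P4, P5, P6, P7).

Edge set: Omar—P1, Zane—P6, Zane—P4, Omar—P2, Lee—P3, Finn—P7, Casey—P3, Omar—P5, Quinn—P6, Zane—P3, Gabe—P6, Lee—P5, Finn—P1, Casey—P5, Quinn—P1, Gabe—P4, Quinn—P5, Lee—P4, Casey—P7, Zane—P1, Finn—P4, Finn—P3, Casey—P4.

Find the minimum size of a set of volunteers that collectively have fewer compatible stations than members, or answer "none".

none

A matching saturating every volunteer exists, for instance Lee→P3, Quinn→P5, Omar→P2, Zane→P6, Finn→P1, Gabe→P4, Casey→P7.
By Hall's marriage theorem, this means |N(S)| ≥ |S| for every subset S, so no violating subset exists.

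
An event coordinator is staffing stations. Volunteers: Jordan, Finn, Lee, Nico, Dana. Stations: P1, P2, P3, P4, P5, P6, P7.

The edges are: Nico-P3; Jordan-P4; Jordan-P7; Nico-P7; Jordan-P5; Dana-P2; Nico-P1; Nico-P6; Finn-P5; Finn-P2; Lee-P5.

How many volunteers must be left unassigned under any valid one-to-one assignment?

One maximum matching: Jordan–P7, Finn–P2, Lee–P5, Nico–P1.
The set {Finn, Lee, Dana} has only 2 neighbours ({P2, P5}), so by Hall's theorem at most 4 of the 5 volunteers can be matched.
That matches 4 of the 5, leaving 1 unmatched; no matching can do better.

1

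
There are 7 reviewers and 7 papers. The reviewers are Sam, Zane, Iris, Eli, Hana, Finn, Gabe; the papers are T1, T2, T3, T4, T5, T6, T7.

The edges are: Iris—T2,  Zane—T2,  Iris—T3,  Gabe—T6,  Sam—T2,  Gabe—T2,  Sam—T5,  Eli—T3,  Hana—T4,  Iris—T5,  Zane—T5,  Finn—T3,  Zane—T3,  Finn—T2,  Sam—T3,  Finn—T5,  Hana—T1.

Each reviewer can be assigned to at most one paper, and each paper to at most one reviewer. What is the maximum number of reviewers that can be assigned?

5

One maximum matching: Sam-T3, Zane-T2, Iris-T5, Hana-T1, Gabe-T6.
The set {Sam, Zane, Iris, Eli, Finn} has only 3 neighbours ({T2, T3, T5}), so by Hall's theorem at most 5 of the 7 reviewers can be matched.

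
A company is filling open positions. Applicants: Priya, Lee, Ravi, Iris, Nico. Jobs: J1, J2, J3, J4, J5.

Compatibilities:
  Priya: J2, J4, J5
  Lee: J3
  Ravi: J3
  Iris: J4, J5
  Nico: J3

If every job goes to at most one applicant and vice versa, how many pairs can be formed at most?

One maximum matching: Priya–J2, Lee–J3, Iris–J5.
The set {Lee, Ravi, Nico} has only 1 neighbour ({J3}), so by Hall's theorem at most 3 of the 5 applicants can be matched.

3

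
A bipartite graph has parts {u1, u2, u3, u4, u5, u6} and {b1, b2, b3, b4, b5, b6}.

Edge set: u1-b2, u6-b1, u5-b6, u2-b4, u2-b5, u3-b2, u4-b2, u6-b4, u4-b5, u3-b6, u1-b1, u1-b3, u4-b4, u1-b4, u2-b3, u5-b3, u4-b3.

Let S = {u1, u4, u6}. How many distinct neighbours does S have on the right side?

5

The union of neighbours of {u1, u4, u6} is {b1, b2, b3, b4, b5}, which has 5 elements.
Since |N(S)| = 5 ≥ |S| = 3, Hall's condition holds for this subset.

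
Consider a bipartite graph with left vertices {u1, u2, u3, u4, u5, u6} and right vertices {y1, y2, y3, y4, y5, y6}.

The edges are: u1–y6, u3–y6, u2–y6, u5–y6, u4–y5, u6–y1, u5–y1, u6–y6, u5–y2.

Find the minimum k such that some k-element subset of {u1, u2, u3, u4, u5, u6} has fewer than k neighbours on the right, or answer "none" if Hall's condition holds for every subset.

Take S = {u1, u2}. Its neighbourhood is {y6}, so |N(S)| = 1 < |S| = 2.
No single vertex violates Hall's condition since each has at least one neighbour, so 2 is the minimum.

2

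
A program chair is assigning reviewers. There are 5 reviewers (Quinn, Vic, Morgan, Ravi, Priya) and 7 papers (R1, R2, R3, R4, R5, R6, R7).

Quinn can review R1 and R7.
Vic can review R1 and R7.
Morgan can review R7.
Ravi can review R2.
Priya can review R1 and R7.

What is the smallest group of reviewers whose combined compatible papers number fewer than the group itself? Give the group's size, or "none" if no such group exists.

Take S = {Quinn, Vic, Morgan}. Its neighbourhood is {R1, R7}, so |N(S)| = 2 < |S| = 3.
Every subset of size less than 3 has at least as many neighbours as members, so 3 is the minimum.

3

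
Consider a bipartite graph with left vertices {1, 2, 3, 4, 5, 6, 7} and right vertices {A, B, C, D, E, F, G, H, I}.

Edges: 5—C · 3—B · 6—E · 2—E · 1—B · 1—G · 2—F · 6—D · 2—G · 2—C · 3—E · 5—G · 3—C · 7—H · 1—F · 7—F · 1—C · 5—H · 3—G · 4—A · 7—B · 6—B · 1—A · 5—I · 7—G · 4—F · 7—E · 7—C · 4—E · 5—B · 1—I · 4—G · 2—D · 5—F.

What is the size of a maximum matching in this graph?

For example, pair 1-A, 2-E, 3-B, 4-F, 5-H, 6-D, 7-G.
All 7 left vertices are matched, so no larger matching exists.

7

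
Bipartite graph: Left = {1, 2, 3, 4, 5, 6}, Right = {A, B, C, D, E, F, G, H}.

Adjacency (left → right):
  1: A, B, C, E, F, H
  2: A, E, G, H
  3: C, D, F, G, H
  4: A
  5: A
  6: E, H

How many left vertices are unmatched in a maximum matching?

For example, pair 1-H, 2-G, 3-F, 4-A, 6-E.
The set {4, 5} has only 1 neighbour ({A}), so by Hall's theorem at most 5 of the 6 left vertices can be matched.
That matches 5 of the 6, leaving 1 unmatched; no matching can do better.

1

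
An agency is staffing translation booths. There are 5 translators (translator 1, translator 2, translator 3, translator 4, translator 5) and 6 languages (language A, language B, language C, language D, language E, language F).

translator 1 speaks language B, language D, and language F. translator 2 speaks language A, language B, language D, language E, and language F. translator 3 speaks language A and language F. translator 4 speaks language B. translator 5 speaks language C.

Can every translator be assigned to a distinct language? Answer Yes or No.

A valid assignment of size 5: translator 1–language F, translator 2–language D, translator 3–language A, translator 4–language B, translator 5–language C.
Every translator is matched, so this matching saturates all of them.

Yes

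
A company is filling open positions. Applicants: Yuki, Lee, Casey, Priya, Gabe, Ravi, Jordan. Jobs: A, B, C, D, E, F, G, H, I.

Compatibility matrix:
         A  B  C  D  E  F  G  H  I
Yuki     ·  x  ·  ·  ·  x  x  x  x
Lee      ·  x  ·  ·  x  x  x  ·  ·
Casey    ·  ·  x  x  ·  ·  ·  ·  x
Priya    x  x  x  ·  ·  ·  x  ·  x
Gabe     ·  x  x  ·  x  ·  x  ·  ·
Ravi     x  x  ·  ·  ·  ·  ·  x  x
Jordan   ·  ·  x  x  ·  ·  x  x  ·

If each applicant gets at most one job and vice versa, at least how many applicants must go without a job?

0

A valid assignment of size 7: Yuki-H, Lee-E, Casey-C, Priya-A, Gabe-B, Ravi-I, Jordan-G.
All 7 applicants are matched, so no larger matching exists.
That matches 7 of the 7, leaving 0 unmatched; no matching can do better.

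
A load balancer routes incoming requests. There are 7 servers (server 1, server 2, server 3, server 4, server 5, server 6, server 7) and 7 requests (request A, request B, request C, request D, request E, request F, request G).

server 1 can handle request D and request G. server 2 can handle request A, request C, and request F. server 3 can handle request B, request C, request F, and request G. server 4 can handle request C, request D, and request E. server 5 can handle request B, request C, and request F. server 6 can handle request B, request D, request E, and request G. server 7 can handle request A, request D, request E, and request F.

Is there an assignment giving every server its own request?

Yes

One maximum matching: server 1–request D, server 2–request A, server 3–request G, server 4–request E, server 5–request C, server 6–request B, server 7–request F.
Every server is matched, so this is a perfect matching.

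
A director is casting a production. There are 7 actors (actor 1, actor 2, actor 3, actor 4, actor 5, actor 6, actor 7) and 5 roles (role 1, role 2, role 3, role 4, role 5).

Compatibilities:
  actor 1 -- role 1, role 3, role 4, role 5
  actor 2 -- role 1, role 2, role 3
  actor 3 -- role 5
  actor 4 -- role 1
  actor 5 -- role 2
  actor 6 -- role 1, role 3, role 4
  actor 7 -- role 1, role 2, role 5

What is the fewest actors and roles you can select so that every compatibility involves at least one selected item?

5

{role 1, role 2, role 3, role 4, role 5} is a vertex cover of size 5: every edge has an endpoint in this set.
No smaller cover exists because actor 1–role 4, actor 2–role 3, actor 3–role 5, actor 4–role 1, actor 5–role 2 is a matching of size 5, and a cover must include an endpoint of each of these disjoint edges (König's theorem).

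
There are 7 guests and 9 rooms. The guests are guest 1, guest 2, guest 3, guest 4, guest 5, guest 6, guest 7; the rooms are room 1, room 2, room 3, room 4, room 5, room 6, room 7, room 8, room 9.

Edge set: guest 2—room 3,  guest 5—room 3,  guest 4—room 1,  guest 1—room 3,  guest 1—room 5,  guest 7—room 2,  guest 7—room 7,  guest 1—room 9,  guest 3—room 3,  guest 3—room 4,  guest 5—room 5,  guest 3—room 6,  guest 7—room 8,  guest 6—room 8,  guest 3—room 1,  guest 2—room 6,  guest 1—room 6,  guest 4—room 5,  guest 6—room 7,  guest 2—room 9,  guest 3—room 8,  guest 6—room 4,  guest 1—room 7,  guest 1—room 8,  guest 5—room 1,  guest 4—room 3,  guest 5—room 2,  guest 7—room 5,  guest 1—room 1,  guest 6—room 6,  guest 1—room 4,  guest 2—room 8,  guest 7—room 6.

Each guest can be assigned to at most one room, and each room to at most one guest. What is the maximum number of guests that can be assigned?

A valid assignment of size 7: guest 1–room 5, guest 2–room 9, guest 3–room 4, guest 4–room 1, guest 5–room 3, guest 6–room 7, guest 7–room 8.
This saturates every guest, so 7 is the maximum.

7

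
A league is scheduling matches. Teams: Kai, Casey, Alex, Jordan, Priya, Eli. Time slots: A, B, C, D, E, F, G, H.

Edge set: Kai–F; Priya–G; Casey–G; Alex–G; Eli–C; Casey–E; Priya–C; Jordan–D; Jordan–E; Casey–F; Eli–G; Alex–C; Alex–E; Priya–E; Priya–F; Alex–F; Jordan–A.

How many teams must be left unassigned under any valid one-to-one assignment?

For example, pair Kai-F, Casey-G, Alex-C, Jordan-D, Priya-E.
The set {Kai, Casey, Alex, Priya, Eli} has only 4 neighbours ({C, E, F, G}), so by Hall's theorem at most 5 of the 6 teams can be matched.
That matches 5 of the 6, leaving 1 unmatched; no matching can do better.

1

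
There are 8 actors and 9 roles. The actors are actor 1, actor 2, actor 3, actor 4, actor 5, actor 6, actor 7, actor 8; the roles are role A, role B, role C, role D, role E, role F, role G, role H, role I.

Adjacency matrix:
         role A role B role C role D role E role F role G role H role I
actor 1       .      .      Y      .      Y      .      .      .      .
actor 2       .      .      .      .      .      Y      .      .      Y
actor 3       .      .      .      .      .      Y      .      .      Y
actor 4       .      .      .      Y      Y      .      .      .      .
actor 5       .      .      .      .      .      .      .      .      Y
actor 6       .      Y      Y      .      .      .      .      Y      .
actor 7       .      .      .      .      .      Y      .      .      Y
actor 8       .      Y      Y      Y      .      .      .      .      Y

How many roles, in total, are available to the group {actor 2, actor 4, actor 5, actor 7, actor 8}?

The union of neighbours of {actor 2, actor 4, actor 5, actor 7, actor 8} is {role B, role C, role D, role E, role F, role I}, which has 6 elements.
Since |N(S)| = 6 ≥ |S| = 5, Hall's condition holds for this subset.

6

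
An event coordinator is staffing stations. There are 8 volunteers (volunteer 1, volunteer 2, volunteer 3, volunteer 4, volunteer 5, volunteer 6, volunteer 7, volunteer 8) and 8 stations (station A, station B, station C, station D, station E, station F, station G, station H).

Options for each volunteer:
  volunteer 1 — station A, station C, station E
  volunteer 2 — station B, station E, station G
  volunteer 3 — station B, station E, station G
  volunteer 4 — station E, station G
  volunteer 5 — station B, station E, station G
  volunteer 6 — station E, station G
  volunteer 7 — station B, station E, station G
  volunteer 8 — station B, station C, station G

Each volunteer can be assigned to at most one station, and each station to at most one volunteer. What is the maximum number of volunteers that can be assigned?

A valid assignment of size 5: volunteer 1-station A, volunteer 2-station B, volunteer 3-station E, volunteer 4-station G, volunteer 8-station C.
The set {volunteer 2, volunteer 3, volunteer 4, volunteer 5, volunteer 6, volunteer 7} has only 3 neighbours ({station B, station E, station G}), so by Hall's theorem at most 5 of the 8 volunteers can be matched.

5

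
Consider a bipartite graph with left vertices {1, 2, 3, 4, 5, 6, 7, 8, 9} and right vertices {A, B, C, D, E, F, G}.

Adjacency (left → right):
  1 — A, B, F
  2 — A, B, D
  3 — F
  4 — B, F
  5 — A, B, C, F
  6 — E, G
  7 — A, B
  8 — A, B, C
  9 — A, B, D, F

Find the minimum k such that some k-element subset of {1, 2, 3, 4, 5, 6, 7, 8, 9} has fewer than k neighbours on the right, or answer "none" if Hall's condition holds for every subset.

Take S = {1, 3, 4, 7}. Its neighbourhood is {A, B, F}, so |N(S)| = 3 < |S| = 4.
Every subset of size less than 4 has at least as many neighbours as members, so 4 is the minimum.

4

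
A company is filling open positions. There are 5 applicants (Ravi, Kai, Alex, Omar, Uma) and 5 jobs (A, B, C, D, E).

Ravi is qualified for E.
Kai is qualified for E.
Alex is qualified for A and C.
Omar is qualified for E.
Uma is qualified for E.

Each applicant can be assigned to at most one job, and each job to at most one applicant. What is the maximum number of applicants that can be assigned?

One maximum matching: Ravi-E, Alex-C.
The set {Ravi, Kai, Omar, Uma} has only 1 neighbour ({E}), so by Hall's theorem at most 2 of the 5 applicants can be matched.

2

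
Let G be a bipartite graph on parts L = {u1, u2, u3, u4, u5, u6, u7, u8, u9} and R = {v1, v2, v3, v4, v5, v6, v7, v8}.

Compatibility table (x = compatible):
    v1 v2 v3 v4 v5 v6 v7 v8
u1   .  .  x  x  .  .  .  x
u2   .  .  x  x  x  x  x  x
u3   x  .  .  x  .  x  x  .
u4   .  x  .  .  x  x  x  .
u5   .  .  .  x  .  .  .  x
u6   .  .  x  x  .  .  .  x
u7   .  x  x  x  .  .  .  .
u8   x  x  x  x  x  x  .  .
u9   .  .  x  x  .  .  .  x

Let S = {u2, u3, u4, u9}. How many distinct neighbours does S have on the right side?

The union of neighbours of {u2, u3, u4, u9} is {v1, v2, v3, v4, v5, v6, v7, v8}, which has 8 elements.
Since |N(S)| = 8 ≥ |S| = 4, Hall's condition holds for this subset.

8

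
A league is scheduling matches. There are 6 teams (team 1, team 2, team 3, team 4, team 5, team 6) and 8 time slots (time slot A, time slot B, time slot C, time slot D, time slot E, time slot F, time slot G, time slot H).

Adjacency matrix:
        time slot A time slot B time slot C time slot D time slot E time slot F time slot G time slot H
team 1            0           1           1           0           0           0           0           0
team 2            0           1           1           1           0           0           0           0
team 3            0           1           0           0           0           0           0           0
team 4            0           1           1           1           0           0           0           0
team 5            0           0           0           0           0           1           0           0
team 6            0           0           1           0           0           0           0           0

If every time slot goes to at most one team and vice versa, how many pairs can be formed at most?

4

One maximum matching: team 1-time slot C, team 2-time slot D, team 3-time slot B, team 5-time slot F.
The set {team 1, team 2, team 3, team 4, team 6} has only 3 neighbours ({time slot B, time slot C, time slot D}), so by Hall's theorem at most 4 of the 6 teams can be matched.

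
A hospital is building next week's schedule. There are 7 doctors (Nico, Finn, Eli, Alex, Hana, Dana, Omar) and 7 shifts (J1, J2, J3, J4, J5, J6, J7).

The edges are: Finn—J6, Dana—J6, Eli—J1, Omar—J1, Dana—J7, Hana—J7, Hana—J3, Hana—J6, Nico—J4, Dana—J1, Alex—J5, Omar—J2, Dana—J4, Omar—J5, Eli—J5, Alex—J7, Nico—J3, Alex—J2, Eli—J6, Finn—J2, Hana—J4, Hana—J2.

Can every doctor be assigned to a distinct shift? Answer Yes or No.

Yes

A valid assignment of size 7: Nico→J3, Finn→J2, Eli→J1, Alex→J7, Hana→J6, Dana→J4, Omar→J5.
All 7 doctors are covered.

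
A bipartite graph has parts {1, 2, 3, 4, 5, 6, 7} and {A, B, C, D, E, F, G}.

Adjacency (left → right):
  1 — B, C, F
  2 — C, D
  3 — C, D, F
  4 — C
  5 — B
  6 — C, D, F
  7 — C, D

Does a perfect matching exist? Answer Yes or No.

The set {1, 2, 3, 4, 5, 6, 7} has only 4 neighbours ({B, C, D, F}), so by Hall's theorem at most 4 of the 7 left vertices can be matched.
Hence no matching covers every left vertex.

No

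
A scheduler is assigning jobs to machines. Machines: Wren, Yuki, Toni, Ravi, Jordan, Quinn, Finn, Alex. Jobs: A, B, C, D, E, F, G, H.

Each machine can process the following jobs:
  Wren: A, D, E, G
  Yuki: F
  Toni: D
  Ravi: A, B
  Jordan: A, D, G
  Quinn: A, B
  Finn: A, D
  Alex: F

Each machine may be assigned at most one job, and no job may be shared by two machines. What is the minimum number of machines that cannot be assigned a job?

One maximum matching: Wren→E, Yuki→F, Toni→D, Ravi→A, Jordan→G, Quinn→B.
The set {Yuki, Toni, Ravi, Quinn, Finn, Alex} has only 4 neighbours ({A, B, D, F}), so by Hall's theorem at most 6 of the 8 machines can be matched.
That matches 6 of the 8, leaving 2 unmatched; no matching can do better.

2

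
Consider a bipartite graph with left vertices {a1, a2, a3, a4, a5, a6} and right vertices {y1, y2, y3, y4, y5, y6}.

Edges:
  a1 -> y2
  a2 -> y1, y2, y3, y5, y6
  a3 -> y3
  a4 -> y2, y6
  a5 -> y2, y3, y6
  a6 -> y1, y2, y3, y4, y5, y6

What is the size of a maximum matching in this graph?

One maximum matching: a1-y2, a2-y1, a3-y3, a4-y6, a6-y4.
The set {a1, a3, a4, a5} has only 3 neighbours ({y2, y3, y6}), so by Hall's theorem at most 5 of the 6 left vertices can be matched.

5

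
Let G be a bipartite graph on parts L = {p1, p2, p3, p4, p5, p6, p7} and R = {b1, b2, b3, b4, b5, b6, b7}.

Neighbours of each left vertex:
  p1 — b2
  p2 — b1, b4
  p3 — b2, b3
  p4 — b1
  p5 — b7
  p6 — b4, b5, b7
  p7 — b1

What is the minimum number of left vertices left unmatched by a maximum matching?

One maximum matching: p1-b2, p2-b4, p3-b3, p4-b1, p5-b7, p6-b5.
The set {p4, p7} has only 1 neighbour ({b1}), so by Hall's theorem at most 6 of the 7 left vertices can be matched.
That matches 6 of the 7, leaving 1 unmatched; no matching can do better.

1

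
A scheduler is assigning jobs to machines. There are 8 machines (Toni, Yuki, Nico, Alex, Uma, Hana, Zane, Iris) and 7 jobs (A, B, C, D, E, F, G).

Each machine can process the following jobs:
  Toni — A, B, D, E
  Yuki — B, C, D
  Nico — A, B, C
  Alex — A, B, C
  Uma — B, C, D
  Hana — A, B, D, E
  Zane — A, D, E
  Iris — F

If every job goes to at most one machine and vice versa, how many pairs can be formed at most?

6

For example, pair Toni→E, Yuki→D, Nico→A, Alex→C, Uma→B, Iris→F.
The set {Toni, Yuki, Nico, Alex, Uma, Hana, Zane} has only 5 neighbours ({A, B, C, D, E}), so by Hall's theorem at most 6 of the 8 machines can be matched.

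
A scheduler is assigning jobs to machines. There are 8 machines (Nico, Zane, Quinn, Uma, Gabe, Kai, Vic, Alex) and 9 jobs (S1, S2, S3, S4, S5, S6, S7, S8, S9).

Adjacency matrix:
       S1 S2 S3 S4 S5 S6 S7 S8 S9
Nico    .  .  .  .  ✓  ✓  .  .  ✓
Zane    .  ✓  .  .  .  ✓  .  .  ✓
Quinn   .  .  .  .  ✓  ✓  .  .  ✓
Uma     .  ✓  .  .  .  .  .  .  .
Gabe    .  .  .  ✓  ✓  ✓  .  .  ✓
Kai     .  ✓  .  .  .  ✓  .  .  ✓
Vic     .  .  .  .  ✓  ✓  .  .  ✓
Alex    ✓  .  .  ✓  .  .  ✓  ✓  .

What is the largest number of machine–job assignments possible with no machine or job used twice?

One maximum matching: Nico→S5, Zane→S6, Quinn→S9, Uma→S2, Gabe→S4, Alex→S7.
The set {Nico, Zane, Quinn, Uma, Kai, Vic} has only 4 neighbours ({S2, S5, S6, S9}), so by Hall's theorem at most 6 of the 8 machines can be matched.

6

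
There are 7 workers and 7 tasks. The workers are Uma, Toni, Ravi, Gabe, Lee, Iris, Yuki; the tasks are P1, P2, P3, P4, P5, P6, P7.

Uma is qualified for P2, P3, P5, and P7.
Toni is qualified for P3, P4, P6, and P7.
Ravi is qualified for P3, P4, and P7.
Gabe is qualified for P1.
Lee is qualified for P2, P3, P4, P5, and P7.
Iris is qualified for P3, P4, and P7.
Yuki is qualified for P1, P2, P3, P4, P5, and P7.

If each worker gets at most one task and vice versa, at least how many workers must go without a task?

0

One maximum matching: Uma→P5, Toni→P6, Ravi→P4, Gabe→P1, Lee→P2, Iris→P7, Yuki→P3.
This saturates every worker, so 7 is the maximum.
That matches 7 of the 7, leaving 0 unmatched; no matching can do better.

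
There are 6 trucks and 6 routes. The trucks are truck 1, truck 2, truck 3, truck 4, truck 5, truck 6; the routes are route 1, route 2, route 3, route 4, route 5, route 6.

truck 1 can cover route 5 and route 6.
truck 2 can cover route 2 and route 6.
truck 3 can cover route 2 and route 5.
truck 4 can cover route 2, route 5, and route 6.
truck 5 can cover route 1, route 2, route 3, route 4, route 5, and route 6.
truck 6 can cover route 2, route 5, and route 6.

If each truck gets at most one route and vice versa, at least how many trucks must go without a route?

2

A valid assignment of size 4: truck 1-route 5, truck 2-route 6, truck 3-route 2, truck 5-route 4.
The set {truck 1, truck 2, truck 3, truck 4, truck 6} has only 3 neighbours ({route 2, route 5, route 6}), so by Hall's theorem at most 4 of the 6 trucks can be matched.
That matches 4 of the 6, leaving 2 unmatched; no matching can do better.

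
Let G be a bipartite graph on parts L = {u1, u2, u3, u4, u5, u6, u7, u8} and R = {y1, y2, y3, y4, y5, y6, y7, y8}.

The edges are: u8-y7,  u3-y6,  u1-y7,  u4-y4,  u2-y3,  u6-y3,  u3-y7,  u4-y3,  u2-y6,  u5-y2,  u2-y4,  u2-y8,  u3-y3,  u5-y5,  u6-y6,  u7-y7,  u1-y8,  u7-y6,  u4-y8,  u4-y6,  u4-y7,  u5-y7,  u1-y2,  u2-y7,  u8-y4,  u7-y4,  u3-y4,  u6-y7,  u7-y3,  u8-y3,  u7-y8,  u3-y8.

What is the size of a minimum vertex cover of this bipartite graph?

7

The 7 edges u1–y2, u2–y8, u3–y6, u4–y4, u5–y5, u6–y3, u7–y7 form a matching, so any vertex cover needs at least 7 vertices (one per matched edge).
Conversely {u1, u5, y3, y4, y6, y7, y8} meets every edge and has exactly 7 vertices, so 7 is optimal.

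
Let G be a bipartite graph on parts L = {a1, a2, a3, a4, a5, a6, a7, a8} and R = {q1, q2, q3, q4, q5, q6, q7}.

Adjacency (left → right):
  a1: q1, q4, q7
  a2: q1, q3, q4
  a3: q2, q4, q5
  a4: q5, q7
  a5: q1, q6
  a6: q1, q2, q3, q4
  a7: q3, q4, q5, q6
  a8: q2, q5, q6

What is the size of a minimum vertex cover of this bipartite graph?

The 7 edges a1–q4, a2–q3, a3–q5, a4–q7, a5–q1, a6–q2, a7–q6 form a matching, so any vertex cover needs at least 7 vertices (one per matched edge).
Conversely {q1, q2, q3, q4, q5, q6, q7} meets every edge and has exactly 7 vertices, so 7 is optimal.

7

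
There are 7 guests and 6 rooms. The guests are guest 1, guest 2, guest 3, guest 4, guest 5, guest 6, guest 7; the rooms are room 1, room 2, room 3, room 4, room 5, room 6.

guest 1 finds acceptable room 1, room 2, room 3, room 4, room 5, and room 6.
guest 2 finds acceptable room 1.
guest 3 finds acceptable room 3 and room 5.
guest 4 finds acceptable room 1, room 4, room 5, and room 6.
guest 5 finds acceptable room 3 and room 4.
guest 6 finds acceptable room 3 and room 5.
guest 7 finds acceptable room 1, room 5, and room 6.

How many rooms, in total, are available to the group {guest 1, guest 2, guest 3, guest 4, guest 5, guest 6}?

The union of neighbours of {guest 1, guest 2, guest 3, guest 4, guest 5, guest 6} is {room 1, room 2, room 3, room 4, room 5, room 6}, which has 6 elements.
Since |N(S)| = 6 ≥ |S| = 6, Hall's condition holds for this subset.

6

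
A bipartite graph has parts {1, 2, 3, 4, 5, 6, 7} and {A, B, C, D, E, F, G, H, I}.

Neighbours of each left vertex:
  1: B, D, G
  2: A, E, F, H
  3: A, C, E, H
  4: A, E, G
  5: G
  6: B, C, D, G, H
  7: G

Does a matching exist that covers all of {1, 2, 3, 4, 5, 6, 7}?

The set {5, 7} has only 1 neighbour ({G}), so by Hall's theorem at most 6 of the 7 left vertices can be matched.
Hence no matching covers every left vertex.

No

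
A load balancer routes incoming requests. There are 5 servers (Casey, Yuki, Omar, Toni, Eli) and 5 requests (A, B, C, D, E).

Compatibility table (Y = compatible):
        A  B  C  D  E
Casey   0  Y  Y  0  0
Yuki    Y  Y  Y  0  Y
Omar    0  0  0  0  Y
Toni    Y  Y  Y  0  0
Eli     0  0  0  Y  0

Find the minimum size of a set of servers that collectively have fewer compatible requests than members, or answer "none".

none

A matching saturating every server exists, for instance Casey→C, Yuki→A, Omar→E, Toni→B, Eli→D.
By Hall's marriage theorem, this means |N(S)| ≥ |S| for every subset S, so no violating subset exists.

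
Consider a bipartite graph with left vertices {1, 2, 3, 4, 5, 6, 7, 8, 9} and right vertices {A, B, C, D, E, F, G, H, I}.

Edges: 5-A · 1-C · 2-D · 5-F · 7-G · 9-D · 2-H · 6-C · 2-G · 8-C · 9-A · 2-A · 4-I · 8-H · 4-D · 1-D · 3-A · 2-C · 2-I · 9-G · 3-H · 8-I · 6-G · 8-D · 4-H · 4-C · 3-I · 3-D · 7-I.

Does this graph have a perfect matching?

The set {1, 2, 3, 4, 6, 7, 8, 9} has only 6 neighbours ({A, C, D, G, H, I}), so by Hall's theorem at most 7 of the 9 left vertices can be matched.
Hence no matching covers every left vertex.

No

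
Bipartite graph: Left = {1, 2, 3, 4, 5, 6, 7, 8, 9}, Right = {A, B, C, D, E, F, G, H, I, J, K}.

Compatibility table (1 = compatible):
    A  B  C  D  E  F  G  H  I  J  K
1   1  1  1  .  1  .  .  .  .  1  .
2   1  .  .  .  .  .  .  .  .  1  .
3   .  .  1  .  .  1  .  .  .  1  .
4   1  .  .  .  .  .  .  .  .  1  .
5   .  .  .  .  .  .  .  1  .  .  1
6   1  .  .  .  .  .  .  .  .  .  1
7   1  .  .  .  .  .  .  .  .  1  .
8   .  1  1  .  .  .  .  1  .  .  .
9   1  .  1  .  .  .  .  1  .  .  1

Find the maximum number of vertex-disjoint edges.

A valid assignment of size 8: 1→E, 2→A, 3→F, 4→J, 5→H, 6→K, 8→B, 9→C.
The set {2, 4, 7} has only 2 neighbours ({A, J}), so by Hall's theorem at most 8 of the 9 left vertices can be matched.

8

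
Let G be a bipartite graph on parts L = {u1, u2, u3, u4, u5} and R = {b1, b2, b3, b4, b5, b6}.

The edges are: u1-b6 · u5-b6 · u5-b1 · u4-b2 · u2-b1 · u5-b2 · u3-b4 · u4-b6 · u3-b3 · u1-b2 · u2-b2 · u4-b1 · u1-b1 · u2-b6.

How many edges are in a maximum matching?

A valid assignment of size 4: u1→b1, u2→b2, u3→b3, u4→b6.
The set {u1, u2, u4, u5} has only 3 neighbours ({b1, b2, b6}), so by Hall's theorem at most 4 of the 5 left vertices can be matched.

4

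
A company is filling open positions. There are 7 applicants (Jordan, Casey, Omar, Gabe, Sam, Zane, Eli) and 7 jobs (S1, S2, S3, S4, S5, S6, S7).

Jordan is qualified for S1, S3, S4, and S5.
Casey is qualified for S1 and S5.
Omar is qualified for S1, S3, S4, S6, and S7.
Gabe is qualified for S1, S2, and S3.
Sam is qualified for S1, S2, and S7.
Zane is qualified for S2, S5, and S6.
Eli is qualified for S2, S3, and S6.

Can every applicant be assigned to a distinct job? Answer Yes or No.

Yes

A valid assignment of size 7: Jordan-S4, Casey-S5, Omar-S7, Gabe-S3, Sam-S1, Zane-S6, Eli-S2.
Every applicant is matched, so this is a perfect matching.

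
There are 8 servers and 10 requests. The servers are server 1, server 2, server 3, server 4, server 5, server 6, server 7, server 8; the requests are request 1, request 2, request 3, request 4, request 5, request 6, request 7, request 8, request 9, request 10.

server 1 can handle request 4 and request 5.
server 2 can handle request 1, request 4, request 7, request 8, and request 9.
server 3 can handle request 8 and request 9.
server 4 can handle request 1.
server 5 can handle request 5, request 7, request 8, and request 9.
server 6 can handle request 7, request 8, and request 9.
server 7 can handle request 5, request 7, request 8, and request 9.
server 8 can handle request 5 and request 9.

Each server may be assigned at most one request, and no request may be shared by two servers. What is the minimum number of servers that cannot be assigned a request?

2

For example, pair server 1-request 5, server 2-request 4, server 3-request 8, server 4-request 1, server 5-request 7, server 6-request 9.
The set {server 1, server 2, server 3, server 4, server 5, server 6, server 7, server 8} has only 6 neighbours ({request 1, request 4, request 5, request 7, request 8, request 9}), so by Hall's theorem at most 6 of the 8 servers can be matched.
That matches 6 of the 8, leaving 2 unmatched; no matching can do better.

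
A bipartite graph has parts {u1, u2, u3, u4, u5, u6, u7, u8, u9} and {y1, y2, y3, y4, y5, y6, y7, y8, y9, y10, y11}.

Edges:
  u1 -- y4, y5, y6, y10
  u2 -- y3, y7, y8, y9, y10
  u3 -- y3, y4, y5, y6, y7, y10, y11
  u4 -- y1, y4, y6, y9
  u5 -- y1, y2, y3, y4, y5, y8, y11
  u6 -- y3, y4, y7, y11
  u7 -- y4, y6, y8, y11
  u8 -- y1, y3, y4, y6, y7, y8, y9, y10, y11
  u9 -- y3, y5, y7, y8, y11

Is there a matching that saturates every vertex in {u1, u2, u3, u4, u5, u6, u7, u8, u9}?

Yes

A valid assignment of size 9: u1→y4, u2→y10, u3→y3, u4→y9, u5→y1, u6→y11, u7→y8, u8→y6, u9→y7.
Every left vertex is matched, so this matching saturates all of them.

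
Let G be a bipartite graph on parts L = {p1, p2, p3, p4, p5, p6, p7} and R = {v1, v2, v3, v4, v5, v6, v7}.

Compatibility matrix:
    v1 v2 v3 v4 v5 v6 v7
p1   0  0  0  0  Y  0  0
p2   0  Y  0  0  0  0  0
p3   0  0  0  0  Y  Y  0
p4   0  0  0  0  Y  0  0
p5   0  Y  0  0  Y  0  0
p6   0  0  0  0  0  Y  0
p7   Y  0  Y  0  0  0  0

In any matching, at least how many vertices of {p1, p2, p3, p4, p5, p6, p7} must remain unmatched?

One maximum matching: p1–v5, p2–v2, p3–v6, p7–v1.
The set {p1, p2, p3, p4, p5, p6} has only 3 neighbours ({v2, v5, v6}), so by Hall's theorem at most 4 of the 7 left vertices can be matched.
That matches 4 of the 7, leaving 3 unmatched; no matching can do better.

3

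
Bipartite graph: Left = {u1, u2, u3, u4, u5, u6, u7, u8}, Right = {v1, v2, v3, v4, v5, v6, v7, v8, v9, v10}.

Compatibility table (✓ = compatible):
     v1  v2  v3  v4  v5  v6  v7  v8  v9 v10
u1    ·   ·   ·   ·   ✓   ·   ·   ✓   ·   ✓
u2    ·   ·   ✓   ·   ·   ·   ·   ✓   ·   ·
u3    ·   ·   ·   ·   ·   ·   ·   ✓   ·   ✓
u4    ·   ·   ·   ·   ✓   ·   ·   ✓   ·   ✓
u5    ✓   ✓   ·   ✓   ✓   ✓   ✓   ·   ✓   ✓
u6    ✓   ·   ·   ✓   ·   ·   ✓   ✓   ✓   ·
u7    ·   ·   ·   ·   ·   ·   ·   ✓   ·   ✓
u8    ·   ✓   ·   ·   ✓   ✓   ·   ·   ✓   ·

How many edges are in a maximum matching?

7

For example, pair u1–v5, u2–v3, u3–v8, u4–v10, u5–v6, u6–v1, u8–v2.
The set {u1, u3, u4, u7} has only 3 neighbours ({v10, v5, v8}), so by Hall's theorem at most 7 of the 8 left vertices can be matched.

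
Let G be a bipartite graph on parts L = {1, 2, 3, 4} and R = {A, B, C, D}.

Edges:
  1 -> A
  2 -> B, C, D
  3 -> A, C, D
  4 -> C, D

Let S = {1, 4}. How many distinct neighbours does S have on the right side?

3

The union of neighbours of {1, 4} is {A, C, D}, which has 3 elements.
Since |N(S)| = 3 ≥ |S| = 2, Hall's condition holds for this subset.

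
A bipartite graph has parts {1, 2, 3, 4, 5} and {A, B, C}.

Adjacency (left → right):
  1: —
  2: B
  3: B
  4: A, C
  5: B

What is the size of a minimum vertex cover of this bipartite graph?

{4, B} is a vertex cover of size 2: every edge has an endpoint in this set.
No smaller cover exists because 2–B, 4–C is a matching of size 2, and a cover must include an endpoint of each of these disjoint edges (König's theorem).

2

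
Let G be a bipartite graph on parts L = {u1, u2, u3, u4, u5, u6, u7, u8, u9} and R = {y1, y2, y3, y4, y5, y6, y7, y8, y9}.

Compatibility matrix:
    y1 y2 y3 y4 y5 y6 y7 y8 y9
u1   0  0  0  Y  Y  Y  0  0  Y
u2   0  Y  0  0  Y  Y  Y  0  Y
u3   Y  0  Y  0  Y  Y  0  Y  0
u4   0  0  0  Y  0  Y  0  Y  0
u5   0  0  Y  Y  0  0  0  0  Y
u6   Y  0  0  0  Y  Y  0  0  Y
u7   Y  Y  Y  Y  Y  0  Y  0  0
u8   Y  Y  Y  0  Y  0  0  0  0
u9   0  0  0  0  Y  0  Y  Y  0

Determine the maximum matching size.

A valid assignment of size 9: u1-y5, u2-y6, u3-y3, u4-y4, u5-y9, u6-y1, u7-y7, u8-y2, u9-y8.
This saturates every left vertex, so 9 is the maximum.

9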